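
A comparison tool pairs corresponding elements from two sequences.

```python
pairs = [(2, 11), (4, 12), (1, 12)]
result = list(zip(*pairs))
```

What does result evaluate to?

Step 1: zip(*pairs) transposes: unzips [(2, 11), (4, 12), (1, 12)] into separate sequences.
Step 2: First elements: (2, 4, 1), second elements: (11, 12, 12).
Therefore result = [(2, 4, 1), (11, 12, 12)].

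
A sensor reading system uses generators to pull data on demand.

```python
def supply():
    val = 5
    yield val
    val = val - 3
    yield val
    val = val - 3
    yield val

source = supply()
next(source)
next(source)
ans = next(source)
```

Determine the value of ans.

Step 1: Trace through generator execution:
  Yield 1: val starts at 5, yield 5
  Yield 2: val = 5 - 3 = 2, yield 2
  Yield 3: val = 2 - 3 = -1, yield -1
Step 2: First next() gets 5, second next() gets the second value, third next() yields -1.
Therefore ans = -1.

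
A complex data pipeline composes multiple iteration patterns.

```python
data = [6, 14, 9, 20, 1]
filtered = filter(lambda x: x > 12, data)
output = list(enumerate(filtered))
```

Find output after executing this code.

Step 1: Filter [6, 14, 9, 20, 1] for > 12: [14, 20].
Step 2: enumerate re-indexes from 0: [(0, 14), (1, 20)].
Therefore output = [(0, 14), (1, 20)].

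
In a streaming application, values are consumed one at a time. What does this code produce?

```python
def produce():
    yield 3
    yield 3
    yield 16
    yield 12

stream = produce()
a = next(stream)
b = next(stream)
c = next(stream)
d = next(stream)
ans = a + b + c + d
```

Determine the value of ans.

Step 1: Create generator and consume all values:
  a = next(stream) = 3
  b = next(stream) = 3
  c = next(stream) = 16
  d = next(stream) = 12
Step 2: ans = 3 + 3 + 16 + 12 = 34.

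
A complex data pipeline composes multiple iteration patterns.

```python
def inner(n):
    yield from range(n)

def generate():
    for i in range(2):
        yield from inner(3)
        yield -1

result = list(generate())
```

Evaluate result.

Step 1: For each i in range(2):
  i=0: yield from inner(3) -> [0, 1, 2], then yield -1
  i=1: yield from inner(3) -> [0, 1, 2], then yield -1
Therefore result = [0, 1, 2, -1, 0, 1, 2, -1].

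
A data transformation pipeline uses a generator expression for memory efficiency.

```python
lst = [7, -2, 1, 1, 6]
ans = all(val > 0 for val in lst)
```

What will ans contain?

Step 1: Check val > 0 for each element in [7, -2, 1, 1, 6]:
  7 > 0: True
  -2 > 0: False
  1 > 0: True
  1 > 0: True
  6 > 0: True
Step 2: all() returns False.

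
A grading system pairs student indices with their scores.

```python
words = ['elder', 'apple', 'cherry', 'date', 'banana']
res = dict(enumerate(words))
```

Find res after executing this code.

Step 1: enumerate pairs indices with words:
  0 -> 'elder'
  1 -> 'apple'
  2 -> 'cherry'
  3 -> 'date'
  4 -> 'banana'
Therefore res = {0: 'elder', 1: 'apple', 2: 'cherry', 3: 'date', 4: 'banana'}.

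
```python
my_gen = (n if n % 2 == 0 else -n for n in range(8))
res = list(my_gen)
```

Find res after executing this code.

Step 1: For each n in range(8), yield n if even, else -n:
  n=0: even, yield 0
  n=1: odd, yield -1
  n=2: even, yield 2
  n=3: odd, yield -3
  n=4: even, yield 4
  n=5: odd, yield -5
  n=6: even, yield 6
  n=7: odd, yield -7
Therefore res = [0, -1, 2, -3, 4, -5, 6, -7].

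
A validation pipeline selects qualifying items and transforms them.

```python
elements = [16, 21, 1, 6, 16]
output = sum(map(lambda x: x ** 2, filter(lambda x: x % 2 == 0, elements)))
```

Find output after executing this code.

Step 1: Filter even numbers from [16, 21, 1, 6, 16]: [16, 6, 16]
Step 2: Square each: [256, 36, 256]
Step 3: Sum = 548.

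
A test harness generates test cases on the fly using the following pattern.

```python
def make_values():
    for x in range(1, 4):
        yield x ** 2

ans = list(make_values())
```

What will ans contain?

Step 1: For each x in range(1, 4), yield x**2:
  x=1: yield 1**2 = 1
  x=2: yield 2**2 = 4
  x=3: yield 3**2 = 9
Therefore ans = [1, 4, 9].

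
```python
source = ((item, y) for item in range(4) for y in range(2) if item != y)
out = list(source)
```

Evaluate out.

Step 1: Nested generator over range(4) x range(2) where item != y:
  (0, 0): excluded (item == y)
  (0, 1): included
  (1, 0): included
  (1, 1): excluded (item == y)
  (2, 0): included
  (2, 1): included
  (3, 0): included
  (3, 1): included
Therefore out = [(0, 1), (1, 0), (2, 0), (2, 1), (3, 0), (3, 1)].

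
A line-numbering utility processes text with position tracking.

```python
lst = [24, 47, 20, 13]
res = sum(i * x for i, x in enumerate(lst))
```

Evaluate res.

Step 1: Compute i * x for each (i, x) in enumerate([24, 47, 20, 13]):
  i=0, x=24: 0*24 = 0
  i=1, x=47: 1*47 = 47
  i=2, x=20: 2*20 = 40
  i=3, x=13: 3*13 = 39
Step 2: sum = 0 + 47 + 40 + 39 = 126.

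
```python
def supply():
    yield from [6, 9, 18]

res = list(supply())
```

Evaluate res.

Step 1: yield from delegates to the iterable, yielding each element.
Step 2: Collected values: [6, 9, 18].
Therefore res = [6, 9, 18].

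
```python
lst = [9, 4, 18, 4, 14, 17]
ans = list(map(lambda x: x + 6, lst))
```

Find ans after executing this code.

Step 1: Apply lambda x: x + 6 to each element:
  9 -> 15
  4 -> 10
  18 -> 24
  4 -> 10
  14 -> 20
  17 -> 23
Therefore ans = [15, 10, 24, 10, 20, 23].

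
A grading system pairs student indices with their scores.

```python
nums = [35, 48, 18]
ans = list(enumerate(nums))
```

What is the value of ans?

Step 1: enumerate pairs each element with its index:
  (0, 35)
  (1, 48)
  (2, 18)
Therefore ans = [(0, 35), (1, 48), (2, 18)].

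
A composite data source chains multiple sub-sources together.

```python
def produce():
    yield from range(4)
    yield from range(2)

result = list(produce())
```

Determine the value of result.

Step 1: Trace yields in order:
  yield 0
  yield 1
  yield 2
  yield 3
  yield 0
  yield 1
Therefore result = [0, 1, 2, 3, 0, 1].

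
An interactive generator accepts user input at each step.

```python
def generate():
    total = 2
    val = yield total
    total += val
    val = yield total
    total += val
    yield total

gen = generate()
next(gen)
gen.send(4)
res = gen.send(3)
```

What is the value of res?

Step 1: next() -> yield total=2.
Step 2: send(4) -> val=4, total = 2+4 = 6, yield 6.
Step 3: send(3) -> val=3, total = 6+3 = 9, yield 9.
Therefore res = 9.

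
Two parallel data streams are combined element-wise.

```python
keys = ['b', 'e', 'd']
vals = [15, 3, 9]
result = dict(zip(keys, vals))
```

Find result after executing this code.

Step 1: zip pairs keys with values:
  'b' -> 15
  'e' -> 3
  'd' -> 9
Therefore result = {'b': 15, 'e': 3, 'd': 9}.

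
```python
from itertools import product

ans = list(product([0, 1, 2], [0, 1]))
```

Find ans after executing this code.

Step 1: product([0, 1, 2], [0, 1]) gives all pairs:
  (0, 0)
  (0, 1)
  (1, 0)
  (1, 1)
  (2, 0)
  (2, 1)
Therefore ans = [(0, 0), (0, 1), (1, 0), (1, 1), (2, 0), (2, 1)].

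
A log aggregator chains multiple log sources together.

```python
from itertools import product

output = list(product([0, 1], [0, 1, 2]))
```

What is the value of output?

Step 1: product([0, 1], [0, 1, 2]) gives all pairs:
  (0, 0)
  (0, 1)
  (0, 2)
  (1, 0)
  (1, 1)
  (1, 2)
Therefore output = [(0, 0), (0, 1), (0, 2), (1, 0), (1, 1), (1, 2)].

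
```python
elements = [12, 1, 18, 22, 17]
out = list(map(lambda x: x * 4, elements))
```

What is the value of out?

Step 1: Apply lambda x: x * 4 to each element:
  12 -> 48
  1 -> 4
  18 -> 72
  22 -> 88
  17 -> 68
Therefore out = [48, 4, 72, 88, 68].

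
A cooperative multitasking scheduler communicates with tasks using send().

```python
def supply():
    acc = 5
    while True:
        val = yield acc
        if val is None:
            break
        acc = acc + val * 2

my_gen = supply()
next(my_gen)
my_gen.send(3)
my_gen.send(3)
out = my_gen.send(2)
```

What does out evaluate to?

Step 1: next() -> yield acc=5.
Step 2: send(3) -> val=3, acc = 5 + 3*2 = 11, yield 11.
Step 3: send(3) -> val=3, acc = 11 + 3*2 = 17, yield 17.
Step 4: send(2) -> val=2, acc = 17 + 2*2 = 21, yield 21.
Therefore out = 21.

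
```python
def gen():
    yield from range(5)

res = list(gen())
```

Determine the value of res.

Step 1: yield from delegates to the iterable, yielding each element.
Step 2: Collected values: [0, 1, 2, 3, 4].
Therefore res = [0, 1, 2, 3, 4].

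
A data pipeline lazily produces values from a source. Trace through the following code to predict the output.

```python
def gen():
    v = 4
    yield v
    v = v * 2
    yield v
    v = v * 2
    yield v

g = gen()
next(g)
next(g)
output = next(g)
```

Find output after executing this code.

Step 1: Trace through generator execution:
  Yield 1: v starts at 4, yield 4
  Yield 2: v = 4 * 2 = 8, yield 8
  Yield 3: v = 8 * 2 = 16, yield 16
Step 2: First next() gets 4, second next() gets the second value, third next() yields 16.
Therefore output = 16.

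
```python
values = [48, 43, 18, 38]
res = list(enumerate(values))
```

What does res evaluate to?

Step 1: enumerate pairs each element with its index:
  (0, 48)
  (1, 43)
  (2, 18)
  (3, 38)
Therefore res = [(0, 48), (1, 43), (2, 18), (3, 38)].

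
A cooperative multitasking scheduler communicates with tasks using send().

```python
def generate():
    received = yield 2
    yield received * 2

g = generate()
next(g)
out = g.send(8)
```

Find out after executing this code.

Step 1: next(g) advances to first yield, producing 2.
Step 2: send(8) resumes, received = 8.
Step 3: yield received * 2 = 8 * 2 = 16.
Therefore out = 16.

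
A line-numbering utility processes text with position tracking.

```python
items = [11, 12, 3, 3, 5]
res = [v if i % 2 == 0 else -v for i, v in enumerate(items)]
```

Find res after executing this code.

Step 1: For each (i, v), keep v if i is even, negate if odd:
  i=0 (even): keep 11
  i=1 (odd): negate to -12
  i=2 (even): keep 3
  i=3 (odd): negate to -3
  i=4 (even): keep 5
Therefore res = [11, -12, 3, -3, 5].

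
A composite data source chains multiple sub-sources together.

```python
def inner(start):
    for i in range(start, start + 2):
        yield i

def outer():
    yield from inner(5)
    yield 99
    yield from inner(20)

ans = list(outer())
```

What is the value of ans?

Step 1: outer() delegates to inner(5):
  yield 5
  yield 6
Step 2: yield 99
Step 3: Delegates to inner(20):
  yield 20
  yield 21
Therefore ans = [5, 6, 99, 20, 21].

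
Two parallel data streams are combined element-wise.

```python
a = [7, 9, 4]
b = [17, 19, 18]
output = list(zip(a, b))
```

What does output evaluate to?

Step 1: zip pairs elements at same index:
  Index 0: (7, 17)
  Index 1: (9, 19)
  Index 2: (4, 18)
Therefore output = [(7, 17), (9, 19), (4, 18)].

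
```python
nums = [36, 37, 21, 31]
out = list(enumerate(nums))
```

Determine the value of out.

Step 1: enumerate pairs each element with its index:
  (0, 36)
  (1, 37)
  (2, 21)
  (3, 31)
Therefore out = [(0, 36), (1, 37), (2, 21), (3, 31)].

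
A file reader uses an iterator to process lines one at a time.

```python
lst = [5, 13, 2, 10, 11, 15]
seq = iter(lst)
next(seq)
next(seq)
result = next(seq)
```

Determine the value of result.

Step 1: Create iterator over [5, 13, 2, 10, 11, 15].
Step 2: next() consumes 5.
Step 3: next() consumes 13.
Step 4: next() returns 2.
Therefore result = 2.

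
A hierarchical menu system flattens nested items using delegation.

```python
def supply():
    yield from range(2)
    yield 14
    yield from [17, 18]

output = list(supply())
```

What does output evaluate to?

Step 1: Trace yields in order:
  yield 0
  yield 1
  yield 14
  yield 17
  yield 18
Therefore output = [0, 1, 14, 17, 18].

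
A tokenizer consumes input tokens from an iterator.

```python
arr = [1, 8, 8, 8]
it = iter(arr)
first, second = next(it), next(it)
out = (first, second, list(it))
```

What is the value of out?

Step 1: Create iterator over [1, 8, 8, 8].
Step 2: first = 1, second = 8.
Step 3: Remaining elements: [8, 8].
Therefore out = (1, 8, [8, 8]).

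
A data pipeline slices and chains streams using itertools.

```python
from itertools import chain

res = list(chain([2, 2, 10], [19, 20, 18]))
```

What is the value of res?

Step 1: chain() concatenates iterables: [2, 2, 10] + [19, 20, 18].
Therefore res = [2, 2, 10, 19, 20, 18].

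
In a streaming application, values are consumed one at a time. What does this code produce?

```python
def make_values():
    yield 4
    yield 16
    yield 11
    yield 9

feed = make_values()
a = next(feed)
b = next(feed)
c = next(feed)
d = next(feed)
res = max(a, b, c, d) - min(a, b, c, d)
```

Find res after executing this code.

Step 1: Create generator and consume all values:
  a = next(feed) = 4
  b = next(feed) = 16
  c = next(feed) = 11
  d = next(feed) = 9
Step 2: max = 16, min = 4, res = 16 - 4 = 12.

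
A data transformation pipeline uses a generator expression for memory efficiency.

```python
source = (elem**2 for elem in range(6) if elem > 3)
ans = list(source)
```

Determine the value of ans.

Step 1: For range(6), keep elem > 3, then square:
  elem=0: 0 <= 3, excluded
  elem=1: 1 <= 3, excluded
  elem=2: 2 <= 3, excluded
  elem=3: 3 <= 3, excluded
  elem=4: 4 > 3, yield 4**2 = 16
  elem=5: 5 > 3, yield 5**2 = 25
Therefore ans = [16, 25].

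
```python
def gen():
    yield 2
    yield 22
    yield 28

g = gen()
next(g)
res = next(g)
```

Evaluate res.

Step 1: gen() creates a generator.
Step 2: next(g) yields 2 (consumed and discarded).
Step 3: next(g) yields 22, assigned to res.
Therefore res = 22.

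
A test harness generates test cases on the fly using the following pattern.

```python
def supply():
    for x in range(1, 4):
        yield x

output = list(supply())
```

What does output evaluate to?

Step 1: The generator yields each value from range(1, 4).
Step 2: list() consumes all yields: [1, 2, 3].
Therefore output = [1, 2, 3].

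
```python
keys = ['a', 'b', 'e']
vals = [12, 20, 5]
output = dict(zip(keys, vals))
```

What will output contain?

Step 1: zip pairs keys with values:
  'a' -> 12
  'b' -> 20
  'e' -> 5
Therefore output = {'a': 12, 'b': 20, 'e': 5}.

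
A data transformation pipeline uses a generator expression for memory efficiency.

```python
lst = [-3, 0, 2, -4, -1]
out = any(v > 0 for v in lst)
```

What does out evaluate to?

Step 1: Check v > 0 for each element in [-3, 0, 2, -4, -1]:
  -3 > 0: False
  0 > 0: False
  2 > 0: True
  -4 > 0: False
  -1 > 0: False
Step 2: any() returns True.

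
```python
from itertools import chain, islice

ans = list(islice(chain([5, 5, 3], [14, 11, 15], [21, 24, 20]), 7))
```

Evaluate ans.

Step 1: chain([5, 5, 3], [14, 11, 15], [21, 24, 20]) = [5, 5, 3, 14, 11, 15, 21, 24, 20].
Step 2: islice takes first 7 elements: [5, 5, 3, 14, 11, 15, 21].
Therefore ans = [5, 5, 3, 14, 11, 15, 21].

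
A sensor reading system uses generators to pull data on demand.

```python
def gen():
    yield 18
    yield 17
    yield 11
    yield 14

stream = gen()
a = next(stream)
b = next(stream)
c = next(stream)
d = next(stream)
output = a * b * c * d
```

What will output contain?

Step 1: Create generator and consume all values:
  a = next(stream) = 18
  b = next(stream) = 17
  c = next(stream) = 11
  d = next(stream) = 14
Step 2: output = 18 * 17 * 11 * 14 = 47124.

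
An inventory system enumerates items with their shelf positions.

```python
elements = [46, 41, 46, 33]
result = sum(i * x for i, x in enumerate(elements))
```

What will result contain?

Step 1: Compute i * x for each (i, x) in enumerate([46, 41, 46, 33]):
  i=0, x=46: 0*46 = 0
  i=1, x=41: 1*41 = 41
  i=2, x=46: 2*46 = 92
  i=3, x=33: 3*33 = 99
Step 2: sum = 0 + 41 + 92 + 99 = 232.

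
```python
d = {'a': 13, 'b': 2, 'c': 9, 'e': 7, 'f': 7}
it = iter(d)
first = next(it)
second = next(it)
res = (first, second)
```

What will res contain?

Step 1: iter(d) iterates over keys: ['a', 'b', 'c', 'e', 'f'].
Step 2: first = next(it) = 'a', second = next(it) = 'b'.
Therefore res = ('a', 'b').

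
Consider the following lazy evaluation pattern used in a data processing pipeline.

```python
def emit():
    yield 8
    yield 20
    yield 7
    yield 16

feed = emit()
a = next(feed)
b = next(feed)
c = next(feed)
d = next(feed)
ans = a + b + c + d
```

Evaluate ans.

Step 1: Create generator and consume all values:
  a = next(feed) = 8
  b = next(feed) = 20
  c = next(feed) = 7
  d = next(feed) = 16
Step 2: ans = 8 + 20 + 7 + 16 = 51.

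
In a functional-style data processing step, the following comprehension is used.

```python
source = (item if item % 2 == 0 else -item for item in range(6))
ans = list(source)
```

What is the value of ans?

Step 1: For each item in range(6), yield item if even, else -item:
  item=0: even, yield 0
  item=1: odd, yield -1
  item=2: even, yield 2
  item=3: odd, yield -3
  item=4: even, yield 4
  item=5: odd, yield -5
Therefore ans = [0, -1, 2, -3, 4, -5].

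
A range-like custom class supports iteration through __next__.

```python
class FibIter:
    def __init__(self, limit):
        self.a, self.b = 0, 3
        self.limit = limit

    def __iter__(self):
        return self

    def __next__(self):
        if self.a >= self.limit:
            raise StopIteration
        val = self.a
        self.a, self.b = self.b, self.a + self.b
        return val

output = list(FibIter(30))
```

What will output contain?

Step 1: Fibonacci-like sequence (a=0, b=3) until >= 30:
  Yield 0, then a,b = 3,3
  Yield 3, then a,b = 3,6
  Yield 3, then a,b = 6,9
  Yield 6, then a,b = 9,15
  Yield 9, then a,b = 15,24
  Yield 15, then a,b = 24,39
  Yield 24, then a,b = 39,63
Step 2: 39 >= 30, stop.
Therefore output = [0, 3, 3, 6, 9, 15, 24].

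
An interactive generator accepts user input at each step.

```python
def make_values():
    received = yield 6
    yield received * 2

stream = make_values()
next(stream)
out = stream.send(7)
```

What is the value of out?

Step 1: next(stream) advances to first yield, producing 6.
Step 2: send(7) resumes, received = 7.
Step 3: yield received * 2 = 7 * 2 = 14.
Therefore out = 14.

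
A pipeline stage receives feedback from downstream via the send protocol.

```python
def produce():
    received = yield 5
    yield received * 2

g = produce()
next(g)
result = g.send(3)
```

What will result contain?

Step 1: next(g) advances to first yield, producing 5.
Step 2: send(3) resumes, received = 3.
Step 3: yield received * 2 = 3 * 2 = 6.
Therefore result = 6.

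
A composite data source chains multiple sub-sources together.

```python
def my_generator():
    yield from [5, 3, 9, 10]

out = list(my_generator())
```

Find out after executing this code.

Step 1: yield from delegates to the iterable, yielding each element.
Step 2: Collected values: [5, 3, 9, 10].
Therefore out = [5, 3, 9, 10].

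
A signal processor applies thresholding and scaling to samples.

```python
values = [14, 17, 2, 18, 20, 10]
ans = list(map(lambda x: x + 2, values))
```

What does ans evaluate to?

Step 1: Apply lambda x: x + 2 to each element:
  14 -> 16
  17 -> 19
  2 -> 4
  18 -> 20
  20 -> 22
  10 -> 12
Therefore ans = [16, 19, 4, 20, 22, 12].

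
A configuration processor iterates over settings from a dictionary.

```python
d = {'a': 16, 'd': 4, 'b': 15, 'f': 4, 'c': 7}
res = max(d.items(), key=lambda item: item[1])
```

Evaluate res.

Step 1: Find item with maximum value:
  ('a', 16)
  ('d', 4)
  ('b', 15)
  ('f', 4)
  ('c', 7)
Step 2: Maximum value is 16 at key 'a'.
Therefore res = ('a', 16).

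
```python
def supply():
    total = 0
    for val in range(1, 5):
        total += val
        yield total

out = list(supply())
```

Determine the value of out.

Step 1: Generator accumulates running sum:
  val=1: total = 1, yield 1
  val=2: total = 3, yield 3
  val=3: total = 6, yield 6
  val=4: total = 10, yield 10
Therefore out = [1, 3, 6, 10].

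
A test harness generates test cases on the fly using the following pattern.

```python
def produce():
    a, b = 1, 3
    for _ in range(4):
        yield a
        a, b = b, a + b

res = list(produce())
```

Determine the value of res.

Step 1: Fibonacci-like sequence starting with a=1, b=3:
  Iteration 1: yield a=1, then a,b = 3,4
  Iteration 2: yield a=3, then a,b = 4,7
  Iteration 3: yield a=4, then a,b = 7,11
  Iteration 4: yield a=7, then a,b = 11,18
Therefore res = [1, 3, 4, 7].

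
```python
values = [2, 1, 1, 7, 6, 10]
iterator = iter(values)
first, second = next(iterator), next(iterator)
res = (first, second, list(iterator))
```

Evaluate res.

Step 1: Create iterator over [2, 1, 1, 7, 6, 10].
Step 2: first = 2, second = 1.
Step 3: Remaining elements: [1, 7, 6, 10].
Therefore res = (2, 1, [1, 7, 6, 10]).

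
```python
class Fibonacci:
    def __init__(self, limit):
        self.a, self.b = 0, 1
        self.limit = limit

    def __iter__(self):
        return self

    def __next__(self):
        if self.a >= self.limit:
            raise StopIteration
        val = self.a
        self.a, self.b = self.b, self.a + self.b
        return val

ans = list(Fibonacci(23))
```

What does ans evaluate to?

Step 1: Fibonacci-like sequence (a=0, b=1) until >= 23:
  Yield 0, then a,b = 1,1
  Yield 1, then a,b = 1,2
  Yield 1, then a,b = 2,3
  Yield 2, then a,b = 3,5
  Yield 3, then a,b = 5,8
  Yield 5, then a,b = 8,13
  Yield 8, then a,b = 13,21
  Yield 13, then a,b = 21,34
  Yield 21, then a,b = 34,55
Step 2: 34 >= 23, stop.
Therefore ans = [0, 1, 1, 2, 3, 5, 8, 13, 21].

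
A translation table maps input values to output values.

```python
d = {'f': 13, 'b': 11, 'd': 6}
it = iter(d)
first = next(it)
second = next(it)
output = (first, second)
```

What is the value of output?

Step 1: iter(d) iterates over keys: ['f', 'b', 'd'].
Step 2: first = next(it) = 'f', second = next(it) = 'b'.
Therefore output = ('f', 'b').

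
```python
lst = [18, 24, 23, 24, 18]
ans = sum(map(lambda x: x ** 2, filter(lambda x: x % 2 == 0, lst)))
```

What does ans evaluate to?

Step 1: Filter even numbers from [18, 24, 23, 24, 18]: [18, 24, 24, 18]
Step 2: Square each: [324, 576, 576, 324]
Step 3: Sum = 1800.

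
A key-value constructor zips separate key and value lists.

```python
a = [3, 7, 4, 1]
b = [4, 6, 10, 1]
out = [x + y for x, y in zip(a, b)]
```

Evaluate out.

Step 1: Add corresponding elements:
  3 + 4 = 7
  7 + 6 = 13
  4 + 10 = 14
  1 + 1 = 2
Therefore out = [7, 13, 14, 2].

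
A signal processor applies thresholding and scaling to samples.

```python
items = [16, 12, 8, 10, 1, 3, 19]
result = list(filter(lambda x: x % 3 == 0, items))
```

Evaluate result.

Step 1: Filter elements divisible by 3:
  16 % 3 = 1: removed
  12 % 3 = 0: kept
  8 % 3 = 2: removed
  10 % 3 = 1: removed
  1 % 3 = 1: removed
  3 % 3 = 0: kept
  19 % 3 = 1: removed
Therefore result = [12, 3].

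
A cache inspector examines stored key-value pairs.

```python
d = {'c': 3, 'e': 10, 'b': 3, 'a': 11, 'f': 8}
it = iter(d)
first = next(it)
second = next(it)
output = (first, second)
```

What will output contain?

Step 1: iter(d) iterates over keys: ['c', 'e', 'b', 'a', 'f'].
Step 2: first = next(it) = 'c', second = next(it) = 'e'.
Therefore output = ('c', 'e').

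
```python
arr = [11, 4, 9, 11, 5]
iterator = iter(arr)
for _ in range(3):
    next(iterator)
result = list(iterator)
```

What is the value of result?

Step 1: Create iterator over [11, 4, 9, 11, 5].
Step 2: Advance 3 positions (consuming [11, 4, 9]).
Step 3: list() collects remaining elements: [11, 5].
Therefore result = [11, 5].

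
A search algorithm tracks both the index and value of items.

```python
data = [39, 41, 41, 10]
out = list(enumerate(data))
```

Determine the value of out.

Step 1: enumerate pairs each element with its index:
  (0, 39)
  (1, 41)
  (2, 41)
  (3, 10)
Therefore out = [(0, 39), (1, 41), (2, 41), (3, 10)].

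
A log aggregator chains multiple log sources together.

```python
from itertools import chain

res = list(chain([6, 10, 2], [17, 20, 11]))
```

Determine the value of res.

Step 1: chain() concatenates iterables: [6, 10, 2] + [17, 20, 11].
Therefore res = [6, 10, 2, 17, 20, 11].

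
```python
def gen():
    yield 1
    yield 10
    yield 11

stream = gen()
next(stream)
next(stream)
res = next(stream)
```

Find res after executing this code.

Step 1: gen() creates a generator.
Step 2: next(stream) yields 1 (consumed and discarded).
Step 3: next(stream) yields 10 (consumed and discarded).
Step 4: next(stream) yields 11, assigned to res.
Therefore res = 11.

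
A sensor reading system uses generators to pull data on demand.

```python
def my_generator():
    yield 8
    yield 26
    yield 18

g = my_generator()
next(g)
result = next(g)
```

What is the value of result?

Step 1: my_generator() creates a generator.
Step 2: next(g) yields 8 (consumed and discarded).
Step 3: next(g) yields 26, assigned to result.
Therefore result = 26.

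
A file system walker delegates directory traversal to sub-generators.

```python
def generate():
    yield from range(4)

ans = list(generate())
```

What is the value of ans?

Step 1: yield from delegates to the iterable, yielding each element.
Step 2: Collected values: [0, 1, 2, 3].
Therefore ans = [0, 1, 2, 3].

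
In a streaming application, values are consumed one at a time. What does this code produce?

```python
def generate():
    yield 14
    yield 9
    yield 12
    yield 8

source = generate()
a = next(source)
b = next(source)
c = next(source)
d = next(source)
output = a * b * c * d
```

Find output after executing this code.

Step 1: Create generator and consume all values:
  a = next(source) = 14
  b = next(source) = 9
  c = next(source) = 12
  d = next(source) = 8
Step 2: output = 14 * 9 * 12 * 8 = 12096.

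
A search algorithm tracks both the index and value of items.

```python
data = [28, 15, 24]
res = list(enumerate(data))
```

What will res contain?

Step 1: enumerate pairs each element with its index:
  (0, 28)
  (1, 15)
  (2, 24)
Therefore res = [(0, 28), (1, 15), (2, 24)].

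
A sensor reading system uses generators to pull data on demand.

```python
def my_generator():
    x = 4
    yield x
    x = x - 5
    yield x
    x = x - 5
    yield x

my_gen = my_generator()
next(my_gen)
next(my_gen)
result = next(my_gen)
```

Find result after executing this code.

Step 1: Trace through generator execution:
  Yield 1: x starts at 4, yield 4
  Yield 2: x = 4 - 5 = -1, yield -1
  Yield 3: x = -1 - 5 = -6, yield -6
Step 2: First next() gets 4, second next() gets the second value, third next() yields -6.
Therefore result = -6.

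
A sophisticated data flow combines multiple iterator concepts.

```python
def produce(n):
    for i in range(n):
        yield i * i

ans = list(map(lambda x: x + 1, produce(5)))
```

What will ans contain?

Step 1: produce(5) yields squares: [0, 1, 4, 9, 16].
Step 2: map adds 1 to each: [1, 2, 5, 10, 17].
Therefore ans = [1, 2, 5, 10, 17].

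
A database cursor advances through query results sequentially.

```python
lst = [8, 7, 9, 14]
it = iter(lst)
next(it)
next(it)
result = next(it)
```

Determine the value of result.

Step 1: Create iterator over [8, 7, 9, 14].
Step 2: next() consumes 8.
Step 3: next() consumes 7.
Step 4: next() returns 9.
Therefore result = 9.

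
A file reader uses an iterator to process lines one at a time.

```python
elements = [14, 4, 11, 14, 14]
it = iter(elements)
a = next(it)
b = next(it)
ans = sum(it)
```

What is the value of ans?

Step 1: Create iterator over [14, 4, 11, 14, 14].
Step 2: a = next() = 14, b = next() = 4.
Step 3: sum() of remaining [11, 14, 14] = 39.
Therefore ans = 39.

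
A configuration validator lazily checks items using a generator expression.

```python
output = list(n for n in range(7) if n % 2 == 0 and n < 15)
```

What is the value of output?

Step 1: Filter range(7) where n % 2 == 0 and n < 15:
  n=0: both conditions met, included
  n=1: excluded (1 % 2 != 0)
  n=2: both conditions met, included
  n=3: excluded (3 % 2 != 0)
  n=4: both conditions met, included
  n=5: excluded (5 % 2 != 0)
  n=6: both conditions met, included
Therefore output = [0, 2, 4, 6].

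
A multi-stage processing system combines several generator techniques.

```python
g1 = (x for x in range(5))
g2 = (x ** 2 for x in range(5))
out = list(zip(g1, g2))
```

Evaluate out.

Step 1: g1 produces [0, 1, 2, 3, 4].
Step 2: g2 produces [0, 1, 4, 9, 16].
Step 3: zip pairs them: [(0, 0), (1, 1), (2, 4), (3, 9), (4, 16)].
Therefore out = [(0, 0), (1, 1), (2, 4), (3, 9), (4, 16)].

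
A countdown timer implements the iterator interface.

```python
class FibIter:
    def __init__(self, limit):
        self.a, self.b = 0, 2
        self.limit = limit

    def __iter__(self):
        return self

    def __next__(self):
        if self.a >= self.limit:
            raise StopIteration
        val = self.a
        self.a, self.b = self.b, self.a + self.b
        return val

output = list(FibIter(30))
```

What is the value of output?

Step 1: Fibonacci-like sequence (a=0, b=2) until >= 30:
  Yield 0, then a,b = 2,2
  Yield 2, then a,b = 2,4
  Yield 2, then a,b = 4,6
  Yield 4, then a,b = 6,10
  Yield 6, then a,b = 10,16
  Yield 10, then a,b = 16,26
  Yield 16, then a,b = 26,42
  Yield 26, then a,b = 42,68
Step 2: 42 >= 30, stop.
Therefore output = [0, 2, 2, 4, 6, 10, 16, 26].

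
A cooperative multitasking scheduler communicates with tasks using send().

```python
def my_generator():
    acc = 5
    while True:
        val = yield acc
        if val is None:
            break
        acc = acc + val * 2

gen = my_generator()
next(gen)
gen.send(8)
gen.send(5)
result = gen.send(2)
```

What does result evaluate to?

Step 1: next() -> yield acc=5.
Step 2: send(8) -> val=8, acc = 5 + 8*2 = 21, yield 21.
Step 3: send(5) -> val=5, acc = 21 + 5*2 = 31, yield 31.
Step 4: send(2) -> val=2, acc = 31 + 2*2 = 35, yield 35.
Therefore result = 35.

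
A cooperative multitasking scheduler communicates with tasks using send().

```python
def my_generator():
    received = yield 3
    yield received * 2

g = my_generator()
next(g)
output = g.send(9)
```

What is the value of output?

Step 1: next(g) advances to first yield, producing 3.
Step 2: send(9) resumes, received = 9.
Step 3: yield received * 2 = 9 * 2 = 18.
Therefore output = 18.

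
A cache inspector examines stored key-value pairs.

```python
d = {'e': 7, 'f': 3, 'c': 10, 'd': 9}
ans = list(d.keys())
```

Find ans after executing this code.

Step 1: d.keys() returns the dictionary keys in insertion order.
Therefore ans = ['e', 'f', 'c', 'd'].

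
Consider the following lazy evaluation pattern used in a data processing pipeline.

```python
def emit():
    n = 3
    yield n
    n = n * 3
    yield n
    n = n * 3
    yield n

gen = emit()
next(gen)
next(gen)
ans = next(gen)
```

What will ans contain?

Step 1: Trace through generator execution:
  Yield 1: n starts at 3, yield 3
  Yield 2: n = 3 * 3 = 9, yield 9
  Yield 3: n = 9 * 3 = 27, yield 27
Step 2: First next() gets 3, second next() gets the second value, third next() yields 27.
Therefore ans = 27.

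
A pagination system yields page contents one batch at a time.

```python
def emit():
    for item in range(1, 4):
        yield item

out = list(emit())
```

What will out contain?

Step 1: The generator yields each value from range(1, 4).
Step 2: list() consumes all yields: [1, 2, 3].
Therefore out = [1, 2, 3].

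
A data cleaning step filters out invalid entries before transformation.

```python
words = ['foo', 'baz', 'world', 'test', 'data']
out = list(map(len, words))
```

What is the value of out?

Step 1: Map len() to each word:
  'foo' -> 3
  'baz' -> 3
  'world' -> 5
  'test' -> 4
  'data' -> 4
Therefore out = [3, 3, 5, 4, 4].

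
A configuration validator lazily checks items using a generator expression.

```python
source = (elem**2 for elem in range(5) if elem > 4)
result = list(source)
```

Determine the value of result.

Step 1: For range(5), keep elem > 4, then square:
  elem=0: 0 <= 4, excluded
  elem=1: 1 <= 4, excluded
  elem=2: 2 <= 4, excluded
  elem=3: 3 <= 4, excluded
  elem=4: 4 <= 4, excluded
Therefore result = [].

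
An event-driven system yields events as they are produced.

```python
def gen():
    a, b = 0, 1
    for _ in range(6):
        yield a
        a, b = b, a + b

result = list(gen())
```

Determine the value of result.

Step 1: Fibonacci-like sequence starting with a=0, b=1:
  Iteration 1: yield a=0, then a,b = 1,1
  Iteration 2: yield a=1, then a,b = 1,2
  Iteration 3: yield a=1, then a,b = 2,3
  Iteration 4: yield a=2, then a,b = 3,5
  Iteration 5: yield a=3, then a,b = 5,8
  Iteration 6: yield a=5, then a,b = 8,13
Therefore result = [0, 1, 1, 2, 3, 5].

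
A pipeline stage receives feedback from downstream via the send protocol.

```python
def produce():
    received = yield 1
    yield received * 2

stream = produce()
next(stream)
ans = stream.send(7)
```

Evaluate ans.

Step 1: next(stream) advances to first yield, producing 1.
Step 2: send(7) resumes, received = 7.
Step 3: yield received * 2 = 7 * 2 = 14.
Therefore ans = 14.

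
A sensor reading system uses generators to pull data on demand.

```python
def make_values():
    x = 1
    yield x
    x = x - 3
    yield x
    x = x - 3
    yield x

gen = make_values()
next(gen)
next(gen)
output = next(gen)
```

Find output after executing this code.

Step 1: Trace through generator execution:
  Yield 1: x starts at 1, yield 1
  Yield 2: x = 1 - 3 = -2, yield -2
  Yield 3: x = -2 - 3 = -5, yield -5
Step 2: First next() gets 1, second next() gets the second value, third next() yields -5.
Therefore output = -5.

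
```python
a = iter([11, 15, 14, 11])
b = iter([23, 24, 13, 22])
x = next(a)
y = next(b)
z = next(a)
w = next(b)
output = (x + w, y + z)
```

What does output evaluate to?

Step 1: a iterates [11, 15, 14, 11], b iterates [23, 24, 13, 22].
Step 2: x = next(a) = 11, y = next(b) = 23.
Step 3: z = next(a) = 15, w = next(b) = 24.
Step 4: output = (11 + 24, 23 + 15) = (35, 38).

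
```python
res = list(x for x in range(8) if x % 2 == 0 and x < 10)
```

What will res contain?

Step 1: Filter range(8) where x % 2 == 0 and x < 10:
  x=0: both conditions met, included
  x=1: excluded (1 % 2 != 0)
  x=2: both conditions met, included
  x=3: excluded (3 % 2 != 0)
  x=4: both conditions met, included
  x=5: excluded (5 % 2 != 0)
  x=6: both conditions met, included
  x=7: excluded (7 % 2 != 0)
Therefore res = [0, 2, 4, 6].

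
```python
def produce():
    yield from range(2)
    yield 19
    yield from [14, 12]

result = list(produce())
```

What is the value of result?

Step 1: Trace yields in order:
  yield 0
  yield 1
  yield 19
  yield 14
  yield 12
Therefore result = [0, 1, 19, 14, 12].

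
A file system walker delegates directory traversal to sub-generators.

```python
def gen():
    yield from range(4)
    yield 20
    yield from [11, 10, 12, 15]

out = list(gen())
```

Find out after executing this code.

Step 1: Trace yields in order:
  yield 0
  yield 1
  yield 2
  yield 3
  yield 20
  yield 11
  yield 10
  yield 12
  yield 15
Therefore out = [0, 1, 2, 3, 20, 11, 10, 12, 15].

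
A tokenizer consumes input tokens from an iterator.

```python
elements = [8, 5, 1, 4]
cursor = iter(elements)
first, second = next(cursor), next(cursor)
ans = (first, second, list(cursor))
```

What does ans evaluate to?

Step 1: Create iterator over [8, 5, 1, 4].
Step 2: first = 8, second = 5.
Step 3: Remaining elements: [1, 4].
Therefore ans = (8, 5, [1, 4]).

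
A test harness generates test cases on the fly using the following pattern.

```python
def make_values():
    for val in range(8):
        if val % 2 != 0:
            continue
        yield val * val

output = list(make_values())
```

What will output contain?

Step 1: Only yield val**2 when val is divisible by 2:
  val=0: 0 % 2 == 0, yield 0**2 = 0
  val=2: 2 % 2 == 0, yield 2**2 = 4
  val=4: 4 % 2 == 0, yield 4**2 = 16
  val=6: 6 % 2 == 0, yield 6**2 = 36
Therefore output = [0, 4, 16, 36].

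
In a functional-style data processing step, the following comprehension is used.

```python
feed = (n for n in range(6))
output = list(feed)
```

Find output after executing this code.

Step 1: Generator expression iterates range(6): [0, 1, 2, 3, 4, 5].
Step 2: list() collects all values.
Therefore output = [0, 1, 2, 3, 4, 5].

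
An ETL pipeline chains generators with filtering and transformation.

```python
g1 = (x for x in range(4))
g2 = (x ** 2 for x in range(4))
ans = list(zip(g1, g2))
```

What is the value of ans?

Step 1: g1 produces [0, 1, 2, 3].
Step 2: g2 produces [0, 1, 4, 9].
Step 3: zip pairs them: [(0, 0), (1, 1), (2, 4), (3, 9)].
Therefore ans = [(0, 0), (1, 1), (2, 4), (3, 9)].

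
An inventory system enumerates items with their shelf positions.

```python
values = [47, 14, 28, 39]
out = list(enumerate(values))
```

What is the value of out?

Step 1: enumerate pairs each element with its index:
  (0, 47)
  (1, 14)
  (2, 28)
  (3, 39)
Therefore out = [(0, 47), (1, 14), (2, 28), (3, 39)].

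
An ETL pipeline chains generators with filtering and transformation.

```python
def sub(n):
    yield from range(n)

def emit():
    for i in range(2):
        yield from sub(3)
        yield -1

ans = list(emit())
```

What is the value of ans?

Step 1: For each i in range(2):
  i=0: yield from sub(3) -> [0, 1, 2], then yield -1
  i=1: yield from sub(3) -> [0, 1, 2], then yield -1
Therefore ans = [0, 1, 2, -1, 0, 1, 2, -1].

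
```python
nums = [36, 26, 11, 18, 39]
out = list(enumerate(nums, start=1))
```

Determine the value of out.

Step 1: enumerate with start=1:
  (1, 36)
  (2, 26)
  (3, 11)
  (4, 18)
  (5, 39)
Therefore out = [(1, 36), (2, 26), (3, 11), (4, 18), (5, 39)].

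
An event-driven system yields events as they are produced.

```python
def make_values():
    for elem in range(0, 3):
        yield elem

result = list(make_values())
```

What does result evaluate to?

Step 1: The generator yields each value from range(0, 3).
Step 2: list() consumes all yields: [0, 1, 2].
Therefore result = [0, 1, 2].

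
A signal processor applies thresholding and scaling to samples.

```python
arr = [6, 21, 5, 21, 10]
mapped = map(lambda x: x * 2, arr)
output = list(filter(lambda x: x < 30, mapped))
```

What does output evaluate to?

Step 1: Map x * 2:
  6 -> 12
  21 -> 42
  5 -> 10
  21 -> 42
  10 -> 20
Step 2: Filter for < 30:
  12: kept
  42: removed
  10: kept
  42: removed
  20: kept
Therefore output = [12, 10, 20].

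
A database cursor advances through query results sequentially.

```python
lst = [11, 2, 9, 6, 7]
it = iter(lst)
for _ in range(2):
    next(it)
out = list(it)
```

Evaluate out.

Step 1: Create iterator over [11, 2, 9, 6, 7].
Step 2: Advance 2 positions (consuming [11, 2]).
Step 3: list() collects remaining elements: [9, 6, 7].
Therefore out = [9, 6, 7].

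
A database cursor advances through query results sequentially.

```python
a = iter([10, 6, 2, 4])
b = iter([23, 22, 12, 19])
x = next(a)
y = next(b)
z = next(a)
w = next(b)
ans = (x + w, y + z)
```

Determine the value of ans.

Step 1: a iterates [10, 6, 2, 4], b iterates [23, 22, 12, 19].
Step 2: x = next(a) = 10, y = next(b) = 23.
Step 3: z = next(a) = 6, w = next(b) = 22.
Step 4: ans = (10 + 22, 23 + 6) = (32, 29).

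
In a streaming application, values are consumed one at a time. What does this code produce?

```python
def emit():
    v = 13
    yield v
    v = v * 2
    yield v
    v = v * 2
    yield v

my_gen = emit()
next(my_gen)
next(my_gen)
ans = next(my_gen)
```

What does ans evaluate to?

Step 1: Trace through generator execution:
  Yield 1: v starts at 13, yield 13
  Yield 2: v = 13 * 2 = 26, yield 26
  Yield 3: v = 26 * 2 = 52, yield 52
Step 2: First next() gets 13, second next() gets the second value, third next() yields 52.
Therefore ans = 52.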